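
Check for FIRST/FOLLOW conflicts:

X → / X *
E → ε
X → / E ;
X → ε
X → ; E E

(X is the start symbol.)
No FIRST/FOLLOW conflicts.

A FIRST/FOLLOW conflict occurs when a non-terminal N has a nullable alternative N → β (β ⇒* ε) and another alternative N → α with FIRST(α) ∩ FOLLOW(N) ≠ ∅: on such a lookahead the parser cannot decide between expanding α and letting N vanish via β.

Nullable non-terminals: E, X.
E has a nullable alternative but only one production, so nothing to check.

X: nullable alternative(s) X → ε; FOLLOW(X) = { $, '*' }
  X → / X *: FIRST \ {ε} = { '/' } — disjoint from FOLLOW(X)
  X → / E ;: FIRST \ {ε} = { '/' } — disjoint from FOLLOW(X)
  X → ε: FIRST \ {ε} = { } — this is the only nullable alternative, skip
  X → ; E E: FIRST \ {ε} = { ';' } — disjoint from FOLLOW(X)

No FIRST/FOLLOW conflicts found.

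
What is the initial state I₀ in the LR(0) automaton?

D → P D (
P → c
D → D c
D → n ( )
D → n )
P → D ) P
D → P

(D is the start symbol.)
{ [D → . D c], [D → . P D (], [D → . P], [D → . n ( )], [D → . n )], [D' → . D], [P → . D ) P], [P → . c] }

First, augment the grammar with D' → D
I₀ = CLOSURE({ [D' → . D] }):
  [D' → . D] has the dot before D: add [D → . P D (], [D → . D c], [D → . n ( )], [D → . n )], [D → . P]
  [D → . P D (] has the dot before P: add [P → . c], [P → . D ) P]
No further items can be added.

I₀ = { [D → . D c], [D → . P D (], [D → . P], [D → . n ( )], [D → . n )], [D' → . D], [P → . D ) P], [P → . c] }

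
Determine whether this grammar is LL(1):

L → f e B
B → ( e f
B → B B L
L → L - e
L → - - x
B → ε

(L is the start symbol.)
No. Predict set conflict for L: { 'f' }

A grammar is LL(1) if for each non-terminal N with multiple productions, the predict sets of those productions are pairwise disjoint, where PREDICT(N → α) = (FIRST(α) \ {ε}) ∪ (FOLLOW(N) if α ⇒* ε).

Relevant sets:
  FIRST(L) = { '-', 'f' }
  FIRST(B) = { '(', '-', 'f', ε }
  FOLLOW(B) = { $, '(', '-', 'f' }

For L:
  PREDICT(L → f e B) = { 'f' }
  PREDICT(L → L '-' e) = { '-', 'f' }
  PREDICT(L → '-' '-' x) = { '-' }
For B:
  PREDICT(B → '(' e f) = { '(' }
  PREDICT(B → B B L) = { '(', '-', 'f' }
  PREDICT(B → ε) = { $, '(', '-', 'f' }

Conflict found: Predict set conflict for L: { 'f' }
The grammar is NOT LL(1).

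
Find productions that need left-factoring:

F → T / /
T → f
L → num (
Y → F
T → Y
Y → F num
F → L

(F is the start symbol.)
Left-factoring is needed when two productions for the same non-terminal
share a common prefix on the right-hand side.

Productions for F:
  F → T / /
  F → L
Productions for T:
  T → f
  T → Y
Productions for Y:
  Y → F
  Y → F num

Found common prefix 'F' in productions for Y

Answer: Yes, Y has productions with common prefix 'F'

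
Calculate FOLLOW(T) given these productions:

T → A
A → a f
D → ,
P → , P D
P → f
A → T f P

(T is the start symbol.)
{ $, 'f' }

T is the start symbol, so $ ∈ FOLLOW(T).
In A → T f P: T is followed by f P, add FIRST(f P) \ {ε} = { 'f' }

Taking the union: FOLLOW(T) = { $, 'f' }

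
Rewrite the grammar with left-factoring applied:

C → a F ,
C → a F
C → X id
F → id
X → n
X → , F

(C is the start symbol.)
Left-factoring transforms A → αβ₁ | αβ₂ into A → αA' and A' → β₁ | β₂
(α is the longest common prefix among the alternatives). Repeat until
no nonterminal has two alternatives with a common prefix.

Round 1: C has alternatives sharing prefix 'a F'. Introduce C': C → a F C'
  Add: C' → ,
  Add: C' → ε

No remaining common prefixes — done.

Resulting grammar:
C → a F C'
C' → ,
C' → ε
C → X id
F → id
X → n
X → , F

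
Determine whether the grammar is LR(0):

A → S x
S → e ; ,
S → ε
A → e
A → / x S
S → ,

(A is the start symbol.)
No. Shift-reduce conflict between [S → .] and [A → . / x S]

A grammar is LR(0) if no state in the canonical LR(0) collection has:
  - both a shift item (dot before a terminal) and a complete item (shift-reduce conflict), or
  - two or more complete items (reduce-reduce conflict; the accept item [A' → A .] counts as a complete item here).

Augment with A' → A and build the canonical LR(0) collection (I0 = CLOSURE({[A' → . A]}), then GOTO on every symbol after a dot until no new states appear). It has 12 states:
  I0: { [A → . / x S], [A → . S x], [A → . e], [A' → . A], [S → . ,], [S → . e ; ,], [S → .] }  — shift, reduce
  I1: { [S → , .] }  — reduce
  I2: { [A → / . x S] }  — shift
  I3: { [A' → A .] }  — accept
  I4: { [A → S . x] }  — shift
  I5: { [A → e .], [S → e . ; ,] }  — shift, reduce
  I6: { [S → e ; . ,] }  — shift
  I7: { [S → e ; , .] }  — reduce
  I8: { [A → S x .] }  — reduce
  I9: { [A → / x . S], [S → . ,], [S → . e ; ,], [S → .] }  — shift, reduce
  I10: { [A → / x S .] }  — reduce
  I11: { [S → e . ; ,] }  — shift

Conflict in state I0:
  Shift-reduce conflict between [S → .] and [A → . / x S]
So the grammar is NOT LR(0).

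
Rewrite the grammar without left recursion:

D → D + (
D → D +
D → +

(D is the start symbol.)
D → + D'
D' → + ( D'
D' → + D'
D' → ε

D is directly left-recursive. The standard transformation for
  A → A α₁ | ... | A α_m | β₁ | ... | β_n
is
  A  → β₁ A' | ... | β_n A'
  A' → α₁ A' | ... | α_m A' | ε

D → + becomes D → + D'
D → D + ( becomes D' → + ( D'
D → D + becomes D' → + D'
Add D' → ε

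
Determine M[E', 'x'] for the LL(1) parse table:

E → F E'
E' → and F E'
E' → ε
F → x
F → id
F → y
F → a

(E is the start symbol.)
To find M[E', 'x'], we find productions for E' where 'x' is in the predict set (PREDICT(N → α) = (FIRST(α) \ {ε}) ∪ (FOLLOW(N) if α ⇒* ε)).

Relevant sets:
  FOLLOW(E') = { $ }

E' → and F E': PREDICT = { 'and' }
E' → ε: PREDICT = { $ }

M[E', 'x'] is empty (no production applies)

Answer: Empty (error entry)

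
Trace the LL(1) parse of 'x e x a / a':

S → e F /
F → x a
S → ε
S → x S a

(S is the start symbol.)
LL(1) parsing maintains a stack (initially the start symbol over $) and the input. At each step: if the stack top is a terminal, match it against the current input token; if it is a non-terminal N, replace it with the RHS of M[N, lookahead] (the unique production whose predict set contains the lookahead).

Stack is shown with the top on the left.

Stack      Input          Action
--------------------------------
S $        x e x a / a $  output S → x S a
x S a $    x e x a / a $  match 'x'
S a $      e x a / a $    output S → e F /
e F / a $  e x a / a $    match 'e'
F / a $    x a / a $      output F → x a
x a / a $  x a / a $      match 'x'
a / a $    a / a $        match 'a'
/ a $      / a $          match '/'
a $        a $            match 'a'
$          $              accept

The string is accepted.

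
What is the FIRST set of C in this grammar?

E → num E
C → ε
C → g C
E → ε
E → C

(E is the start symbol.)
To compute FIRST(C), examine every production with C on the left-hand side, reading each right-hand side left to right until a non-nullable symbol is reached.

From C → ε:
  - ε-production, so ε ∈ FIRST(C)
From C → g C:
  - g is a terminal: add 'g' and stop

Collecting: FIRST(C) = { 'g', ε }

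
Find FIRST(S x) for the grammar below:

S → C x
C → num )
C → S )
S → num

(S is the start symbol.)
{ 'num' }

FIRST sets of the non-terminals involved (from the grammar, by fixed-point iteration):
  FIRST(S) = { 'num' }

To compute FIRST(S x), process the symbols left to right:
Symbol S is a non-terminal. Add FIRST(S) \ {ε} = { 'num' }
S is not nullable (ε ∉ FIRST(S)), so stop here.
FIRST(S x) = { 'num' }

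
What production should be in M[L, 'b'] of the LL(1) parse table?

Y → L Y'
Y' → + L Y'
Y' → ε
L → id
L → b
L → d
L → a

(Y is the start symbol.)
L → b

To find M[L, 'b'], we find productions for L where 'b' is in the predict set (PREDICT(N → α) = (FIRST(α) \ {ε}) ∪ (FOLLOW(N) if α ⇒* ε)).

L → id: PREDICT = { 'id' }
L → b: PREDICT = { 'b' }
  'b' is in predict set, so this production goes in M[L, 'b']
L → d: PREDICT = { 'd' }
L → a: PREDICT = { 'a' }

M[L, 'b'] = L → b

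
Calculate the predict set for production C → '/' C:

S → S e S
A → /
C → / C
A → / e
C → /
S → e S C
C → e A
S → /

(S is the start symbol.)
{ '/' }

PREDICT(C → '/' C) = (FIRST(RHS) \ {ε}) ∪ (FOLLOW(C) if ε ∈ FIRST(RHS), i.e. RHS ⇒* ε)
FIRST('/' C) = { '/' }
ε ∉ FIRST('/' C), so FOLLOW(C) is not added.
PREDICT(C → '/' C) = { '/' }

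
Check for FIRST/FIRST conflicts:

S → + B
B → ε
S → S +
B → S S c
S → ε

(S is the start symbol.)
FIRST sets of the non-terminals at (or reachable through a nullable prefix from) the front of some alternative:
  FIRST(S) = { '+', ε }

Productions for S:
  S → + B: FIRST = { '+' }
  S → S +: FIRST = { '+' }
  S → ε: FIRST = { ε }
Productions for B:
  B → ε: FIRST = { ε }
  B → S S c: FIRST = { '+', 'c' }

Conflict for S: S → + B and S → S +
  Overlap: { '+' }

Answer: Yes. S → '+' B / S → S '+' on { '+' }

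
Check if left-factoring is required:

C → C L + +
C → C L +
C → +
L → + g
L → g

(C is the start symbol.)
Yes, C has productions with common prefix 'C L +'

Left-factoring is needed when two productions for the same non-terminal
share a common prefix on the right-hand side.

Productions for C:
  C → C L + +
  C → C L +
  C → +
Productions for L:
  L → + g
  L → g

Found common prefix 'C L +' in productions for C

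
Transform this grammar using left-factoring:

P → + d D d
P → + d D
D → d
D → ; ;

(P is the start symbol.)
P → + d D P'
P' → d
P' → ε
D → d
D → ; ;

Left-factoring transforms A → αβ₁ | αβ₂ into A → αA' and A' → β₁ | β₂
(α is the longest common prefix among the alternatives). Repeat until
no nonterminal has two alternatives with a common prefix.

Round 1: P has alternatives sharing prefix '+ d D'. Introduce P': P → + d D P'
  Add: P' → d
  Add: P' → ε

No remaining common prefixes — done.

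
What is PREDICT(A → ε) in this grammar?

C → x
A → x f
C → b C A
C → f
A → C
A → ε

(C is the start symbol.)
{ $, 'b', 'f', 'x' }

PREDICT(A → ε) = (FIRST(RHS) \ {ε}) ∪ (FOLLOW(A) if ε ∈ FIRST(RHS), i.e. RHS ⇒* ε)
The right-hand side is ε (FIRST(ε) = { ε }), so the predict set is FOLLOW(A) = { $, 'b', 'f', 'x' }
PREDICT(A → ε) = { $, 'b', 'f', 'x' }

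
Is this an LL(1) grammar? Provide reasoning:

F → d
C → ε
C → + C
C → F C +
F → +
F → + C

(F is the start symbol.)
Relevant sets:
  FIRST(F) = { '+', 'd' }
  FOLLOW(C) = { $, '+', 'd' }

For F:
  PREDICT(F → d) = { 'd' }
  PREDICT(F → '+') = { '+' }
  PREDICT(F → '+' C) = { '+' }
For C:
  PREDICT(C → ε) = { $, '+', 'd' }
  PREDICT(C → '+' C) = { '+' }
  PREDICT(C → F C '+') = { '+', 'd' }

Conflict found: Predict set conflict for F: { '+' }
The grammar is NOT LL(1).

Answer: No. Predict set conflict for F: { '+' }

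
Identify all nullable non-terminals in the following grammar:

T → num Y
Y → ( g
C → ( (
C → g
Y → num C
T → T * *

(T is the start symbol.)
A non-terminal is nullable if it can derive ε (the empty string): either it has an ε-production, or it has a production whose right-hand side consists entirely of nullable non-terminals.

There are no ε-productions, so no non-terminal can derive ε.
No non-terminals are nullable.

Answer: None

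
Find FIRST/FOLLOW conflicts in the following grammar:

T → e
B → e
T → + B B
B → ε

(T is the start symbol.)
Yes. B → e with FOLLOW(B) on { 'e' }

A FIRST/FOLLOW conflict occurs when a non-terminal N has a nullable alternative N → β (β ⇒* ε) and another alternative N → α with FIRST(α) ∩ FOLLOW(N) ≠ ∅: on such a lookahead the parser cannot decide between expanding α and letting N vanish via β.

Nullable non-terminals: B.

B: nullable alternative(s) B → ε; FOLLOW(B) = { $, 'e' }
  B → e: FIRST \ {ε} = { 'e' } — overlaps FOLLOW(B) on { 'e' }: CONFLICT
  B → ε: FIRST \ {ε} = { } — this is the only nullable alternative, skip

T has no nullable alternative, so no FIRST/FOLLOW check is needed there.

So the grammar has 1 FIRST/FOLLOW conflict (marked CONFLICT above).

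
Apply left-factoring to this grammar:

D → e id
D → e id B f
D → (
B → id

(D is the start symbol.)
Left-factoring transforms A → αβ₁ | αβ₂ into A → αA' and A' → β₁ | β₂
(α is the longest common prefix among the alternatives). Repeat until
no nonterminal has two alternatives with a common prefix.

Round 1: D has alternatives sharing prefix 'e id'. Introduce D': D → e id D'
  Add: D' → ε
  Add: D' → B f

No remaining common prefixes — done.

Resulting grammar:
D → e id D'
D' → ε
D' → B f
D → (
B → id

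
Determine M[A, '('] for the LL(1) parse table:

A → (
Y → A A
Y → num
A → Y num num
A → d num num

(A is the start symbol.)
A → (, A → Y num num

To find M[A, '('], we find productions for A where '(' is in the predict set (PREDICT(N → α) = (FIRST(α) \ {ε}) ∪ (FOLLOW(N) if α ⇒* ε)).

Relevant sets:
  FIRST(Y) = { '(', 'd', 'num' }

A → (: PREDICT = { '(' }
  '(' is in predict set, so this production goes in M[A, '(']
A → Y num num: PREDICT = { '(', 'd', 'num' }
  '(' is in predict set, so this production goes in M[A, '(']
A → d num num: PREDICT = { 'd' }

M[A, '('] = A → (, A → Y num num  (a multiply-defined cell — the grammar is not LL(1))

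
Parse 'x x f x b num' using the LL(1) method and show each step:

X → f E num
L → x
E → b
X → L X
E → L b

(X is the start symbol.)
Stack is shown with the top on the left.

Stack      Input            Action
----------------------------------
X $        x x f x b num $  output X → L X
L X $      x x f x b num $  output L → x
x X $      x x f x b num $  match 'x'
X $        x f x b num $    output X → L X
L X $      x f x b num $    output L → x
x X $      x f x b num $    match 'x'
X $        f x b num $      output X → f E num
f E num $  f x b num $      match 'f'
E num $    x b num $        output E → L b
L b num $  x b num $        output L → x
x b num $  x b num $        match 'x'
b num $    b num $          match 'b'
num $      num $            match 'num'
$          $                accept

The string is accepted.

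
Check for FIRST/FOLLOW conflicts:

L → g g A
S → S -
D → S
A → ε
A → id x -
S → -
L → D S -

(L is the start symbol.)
A FIRST/FOLLOW conflict occurs when a non-terminal N has a nullable alternative N → β (β ⇒* ε) and another alternative N → α with FIRST(α) ∩ FOLLOW(N) ≠ ∅: on such a lookahead the parser cannot decide between expanding α and letting N vanish via β.

Nullable non-terminals: A.

A: nullable alternative(s) A → ε; FOLLOW(A) = { $ }
  A → ε: FIRST \ {ε} = { } — this is the only nullable alternative, skip
  A → id x -: FIRST \ {ε} = { 'id' } — disjoint from FOLLOW(A)

D, L, S have no nullable alternative, so no FIRST/FOLLOW check is needed there.

No FIRST/FOLLOW conflicts found.

Answer: No FIRST/FOLLOW conflicts.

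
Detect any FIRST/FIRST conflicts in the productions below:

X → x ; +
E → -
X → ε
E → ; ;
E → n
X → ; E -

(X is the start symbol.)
Productions for X:
  X → x ; +: FIRST = { 'x' }
  X → ε: FIRST = { ε }
  X → ; E -: FIRST = { ';' }
Productions for E:
  E → -: FIRST = { '-' }
  E → ; ;: FIRST = { ';' }
  E → n: FIRST = { 'n' }

All alternatives of each non-terminal have pairwise disjoint FIRST sets.

Answer: No FIRST/FIRST conflicts.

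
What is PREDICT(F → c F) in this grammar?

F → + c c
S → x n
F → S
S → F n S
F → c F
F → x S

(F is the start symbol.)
PREDICT(F → c F) = (FIRST(RHS) \ {ε}) ∪ (FOLLOW(F) if ε ∈ FIRST(RHS), i.e. RHS ⇒* ε)
FIRST(c F) = { 'c' }
ε ∉ FIRST(c F), so FOLLOW(F) is not added.
PREDICT(F → c F) = { 'c' }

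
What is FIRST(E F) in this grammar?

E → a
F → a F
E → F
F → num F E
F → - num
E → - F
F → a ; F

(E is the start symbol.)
{ '-', 'a', 'num' }

FIRST sets of the non-terminals involved (from the grammar, by fixed-point iteration):
  FIRST(E) = { '-', 'a', 'num' }

To compute FIRST(E F), process the symbols left to right:
Symbol E is a non-terminal. Add FIRST(E) \ {ε} = { '-', 'a', 'num' }
E is not nullable (ε ∉ FIRST(E)), so stop here.
FIRST(E F) = { '-', 'a', 'num' }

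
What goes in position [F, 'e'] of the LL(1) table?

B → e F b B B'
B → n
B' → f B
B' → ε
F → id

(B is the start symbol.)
Empty (error entry)

To find M[F, 'e'], we find productions for F where 'e' is in the predict set (PREDICT(N → α) = (FIRST(α) \ {ε}) ∪ (FOLLOW(N) if α ⇒* ε)).

F → id: PREDICT = { 'id' }

M[F, 'e'] is empty (no production applies)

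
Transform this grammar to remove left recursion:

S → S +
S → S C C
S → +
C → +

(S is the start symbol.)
S is directly left-recursive. The standard transformation for
  A → A α₁ | ... | A α_m | β₁ | ... | β_n
is
  A  → β₁ A' | ... | β_n A'
  A' → α₁ A' | ... | α_m A' | ε

S → + becomes S → + S'
S → S + becomes S' → + S'
S → S C C becomes S' → C C S'
Add S' → ε

Productions for other non-terminals are unchanged:
  C → +

Resulting grammar:
S → + S'
S' → + S'
S' → C C S'
S' → ε
C → +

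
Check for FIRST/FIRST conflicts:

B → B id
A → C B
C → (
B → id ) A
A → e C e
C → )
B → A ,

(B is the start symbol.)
Yes. B → B id / B → id ')' A on { 'id' }; B → B id / B → A ',' on { '(', ')', 'e' }

A FIRST/FIRST conflict occurs when two productions N → α and N → β for the same non-terminal have FIRST(α) ∩ FIRST(β) ≠ ∅ (with ε ∈ FIRST of a nullable right-hand side, so two nullable alternatives also conflict).

FIRST sets of the non-terminals at (or reachable through a nullable prefix from) the front of some alternative:
  FIRST(B) = { '(', ')', 'e', 'id' }
  FIRST(A) = { '(', ')', 'e' }
  FIRST(C) = { '(', ')' }

Productions for B:
  B → B id: FIRST = { '(', ')', 'e', 'id' }
  B → id ) A: FIRST = { 'id' }
  B → A ,: FIRST = { '(', ')', 'e' }
Productions for A:
  A → C B: FIRST = { '(', ')' }
  A → e C e: FIRST = { 'e' }
Productions for C:
  C → (: FIRST = { '(' }
  C → ): FIRST = { ')' }

Conflict for B: B → B id and B → id ) A
  Overlap: { 'id' }
Conflict for B: B → B id and B → A ,
  Overlap: { '(', ')', 'e' }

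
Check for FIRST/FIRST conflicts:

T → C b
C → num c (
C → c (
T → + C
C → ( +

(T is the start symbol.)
A FIRST/FIRST conflict occurs when two productions N → α and N → β for the same non-terminal have FIRST(α) ∩ FIRST(β) ≠ ∅ (with ε ∈ FIRST of a nullable right-hand side, so two nullable alternatives also conflict).

FIRST sets of the non-terminals at (or reachable through a nullable prefix from) the front of some alternative:
  FIRST(C) = { '(', 'c', 'num' }

Productions for T:
  T → C b: FIRST = { '(', 'c', 'num' }
  T → + C: FIRST = { '+' }
Productions for C:
  C → num c (: FIRST = { 'num' }
  C → c (: FIRST = { 'c' }
  C → ( +: FIRST = { '(' }

All alternatives of each non-terminal have pairwise disjoint FIRST sets.

Answer: No FIRST/FIRST conflicts.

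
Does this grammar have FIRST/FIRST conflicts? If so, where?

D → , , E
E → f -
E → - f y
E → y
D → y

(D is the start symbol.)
No FIRST/FIRST conflicts.

A FIRST/FIRST conflict occurs when two productions N → α and N → β for the same non-terminal have FIRST(α) ∩ FIRST(β) ≠ ∅ (with ε ∈ FIRST of a nullable right-hand side, so two nullable alternatives also conflict).

Productions for D:
  D → , , E: FIRST = { ',' }
  D → y: FIRST = { 'y' }
Productions for E:
  E → f -: FIRST = { 'f' }
  E → - f y: FIRST = { '-' }
  E → y: FIRST = { 'y' }

All alternatives of each non-terminal have pairwise disjoint FIRST sets.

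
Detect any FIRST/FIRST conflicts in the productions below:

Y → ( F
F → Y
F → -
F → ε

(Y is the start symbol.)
FIRST sets of the non-terminals at (or reachable through a nullable prefix from) the front of some alternative:
  FIRST(Y) = { '(' }

Productions for F:
  F → Y: FIRST = { '(' }
  F → -: FIRST = { '-' }
  F → ε: FIRST = { ε }
Y has only one production, so no FIRST/FIRST conflict is possible there.

All alternatives of each non-terminal have pairwise disjoint FIRST sets.

Answer: No FIRST/FIRST conflicts.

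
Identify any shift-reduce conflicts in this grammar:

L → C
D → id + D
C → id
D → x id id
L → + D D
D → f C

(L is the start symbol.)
No shift-reduce conflicts

Augment with L' → L and build the canonical LR(0) collection (I0 = CLOSURE({[L' → . L]}), then GOTO on every symbol after a dot until no new states appear). It has 15 states:
  I0: { [C → . id], [L → . + D D], [L → . C], [L' → . L] }  — shift
  I1: { [D → . f C], [D → . id + D], [D → . x id id], [L → + . D D] }  — shift
  I2: { [L → C .] }  — reduce
  I3: { [L' → L .] }  — accept
  I4: { [C → id .] }  — reduce
  I5: { [D → . f C], [D → . id + D], [D → . x id id], [L → + D . D] }  — shift
  I6: { [C → . id], [D → f . C] }  — shift
  I7: { [D → id . + D] }  — shift
  I8: { [D → x . id id] }  — shift
  I9: { [D → x id . id] }  — shift
  I10: { [D → x id id .] }  — reduce
  I11: { [D → . f C], [D → . id + D], [D → . x id id], [D → id + . D] }  — shift
  I12: { [D → id + D .] }  — reduce
  I13: { [D → f C .] }  — reduce
  I14: { [L → + D D .] }  — reduce

No state contains both a complete item and a shift item.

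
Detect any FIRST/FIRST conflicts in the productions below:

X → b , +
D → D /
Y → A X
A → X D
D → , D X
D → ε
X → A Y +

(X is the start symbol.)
FIRST sets of the non-terminals at (or reachable through a nullable prefix from) the front of some alternative:
  FIRST(A) = { 'b' }
  FIRST(D) = { ',', '/', ε }

Productions for X:
  X → b , +: FIRST = { 'b' }
  X → A Y +: FIRST = { 'b' }
Productions for D:
  D → D /: FIRST = { ',', '/' }
  D → , D X: FIRST = { ',' }
  D → ε: FIRST = { ε }
Y, A have only one production, so no FIRST/FIRST conflict is possible there.

Conflict for X: X → b , + and X → A Y +
  Overlap: { 'b' }
Conflict for D: D → D / and D → , D X
  Overlap: { ',' }

Answer: Yes. X → b ',' '+' / X → A Y '+' on { 'b' }; D → D '/' / D → ',' D X on { ',' }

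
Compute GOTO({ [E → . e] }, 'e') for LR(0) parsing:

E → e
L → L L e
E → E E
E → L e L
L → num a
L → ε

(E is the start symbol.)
GOTO(I, 'e') = CLOSURE({ [A → αX.β] : [A → α.Xβ] ∈ I, X = 'e' })

Items with dot before 'e', with the dot advanced:
  [E → . e] → [E → e .]
Closure adds nothing (no advanced item has the dot before a non-terminal).

GOTO = { [E → e .] }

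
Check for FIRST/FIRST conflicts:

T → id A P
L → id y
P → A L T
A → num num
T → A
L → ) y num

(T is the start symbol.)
A FIRST/FIRST conflict occurs when two productions N → α and N → β for the same non-terminal have FIRST(α) ∩ FIRST(β) ≠ ∅ (with ε ∈ FIRST of a nullable right-hand side, so two nullable alternatives also conflict).

FIRST sets of the non-terminals at (or reachable through a nullable prefix from) the front of some alternative:
  FIRST(A) = { 'num' }

Productions for T:
  T → id A P: FIRST = { 'id' }
  T → A: FIRST = { 'num' }
Productions for L:
  L → id y: FIRST = { 'id' }
  L → ) y num: FIRST = { ')' }
P, A have only one production, so no FIRST/FIRST conflict is possible there.

All alternatives of each non-terminal have pairwise disjoint FIRST sets.

Answer: No FIRST/FIRST conflicts.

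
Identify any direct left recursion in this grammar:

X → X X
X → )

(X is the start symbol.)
Direct left recursion occurs when N → N α for some non-terminal N (the right-hand side begins with the left-hand side itself).

X → X X: LEFT RECURSIVE (starts with X)
X → ): starts with ')'

The grammar has direct left recursion on: X.

Answer: Yes, X is left-recursive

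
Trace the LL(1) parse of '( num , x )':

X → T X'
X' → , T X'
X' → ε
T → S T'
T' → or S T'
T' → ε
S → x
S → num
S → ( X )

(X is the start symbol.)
LL(1) parsing maintains a stack (initially the start symbol over $) and the input. At each step: if the stack top is a terminal, match it against the current input token; if it is a non-terminal N, replace it with the RHS of M[N, lookahead] (the unique production whose predict set contains the lookahead).

Stack is shown with the top on the left.

Stack                Input          Action
------------------------------------------
X $                  ( num , x ) $  output X → T X'
T X' $               ( num , x ) $  output T → S T'
S T' X' $            ( num , x ) $  output S → ( X )
( X ) T' X' $        ( num , x ) $  match '('
X ) T' X' $          num , x ) $    output X → T X'
T X' ) T' X' $       num , x ) $    output T → S T'
S T' X' ) T' X' $    num , x ) $    output S → num
num T' X' ) T' X' $  num , x ) $    match 'num'
T' X' ) T' X' $      , x ) $        output T' → ε
X' ) T' X' $         , x ) $        output X' → , T X'
, T X' ) T' X' $     , x ) $        match ','
T X' ) T' X' $       x ) $          output T → S T'
S T' X' ) T' X' $    x ) $          output S → x
x T' X' ) T' X' $    x ) $          match 'x'
T' X' ) T' X' $      ) $            output T' → ε
X' ) T' X' $         ) $            output X' → ε
) T' X' $            ) $            match ')'
T' X' $              $              output T' → ε
X' $                 $              output X' → ε
$                    $              accept

The string is accepted.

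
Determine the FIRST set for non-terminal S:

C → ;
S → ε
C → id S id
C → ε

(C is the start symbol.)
{ ε }

To compute FIRST(S), examine every production with S on the left-hand side, reading each right-hand side left to right until a non-nullable symbol is reached.

From S → ε:
  - ε-production, so ε ∈ FIRST(S)

Collecting: FIRST(S) = { ε }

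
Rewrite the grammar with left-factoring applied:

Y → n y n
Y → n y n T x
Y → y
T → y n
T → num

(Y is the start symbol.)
Left-factoring transforms A → αβ₁ | αβ₂ into A → αA' and A' → β₁ | β₂
(α is the longest common prefix among the alternatives). Repeat until
no nonterminal has two alternatives with a common prefix.

Round 1: Y has alternatives sharing prefix 'n y n'. Introduce Y': Y → n y n Y'
  Add: Y' → ε
  Add: Y' → T x

No remaining common prefixes — done.

Resulting grammar:
Y → n y n Y'
Y' → ε
Y' → T x
Y → y
T → y n
T → num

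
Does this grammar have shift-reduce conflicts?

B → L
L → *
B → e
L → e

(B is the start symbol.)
Augment with B' → B and build the canonical LR(0) collection (I0 = CLOSURE({[B' → . B]}), then GOTO on every symbol after a dot until no new states appear). It has 5 states:
  I0: { [B → . L], [B → . e], [B' → . B], [L → . *], [L → . e] }  — shift
  I1: { [L → * .] }  — reduce
  I2: { [B' → B .] }  — accept
  I3: { [B → L .] }  — reduce
  I4: { [B → e .], [L → e .] }  — 2 reduces

No state contains both a complete item and a shift item.

Answer: No shift-reduce conflicts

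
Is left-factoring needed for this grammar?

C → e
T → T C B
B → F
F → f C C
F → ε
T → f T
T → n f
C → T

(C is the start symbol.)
No, left-factoring is not needed

Left-factoring is needed when two productions for the same non-terminal
share a common prefix on the right-hand side.

Productions for C:
  C → e
  C → T
Productions for T:
  T → T C B
  T → f T
  T → n f
Productions for F:
  F → f C C
  F → ε

No common prefixes found.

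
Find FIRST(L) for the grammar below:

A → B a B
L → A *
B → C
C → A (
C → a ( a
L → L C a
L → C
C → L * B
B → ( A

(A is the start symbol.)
{ '(', 'a' }

To compute FIRST(L), examine every production with L on the left-hand side, reading each right-hand side left to right until a non-nullable symbol is reached.

FIRST sets of the other non-terminals involved (by the same procedure, iterated to a fixed point):
  FIRST(A) = { '(', 'a' }
  FIRST(C) = { '(', 'a' }

From L → A *:
  - A is a non-terminal: add FIRST(A) \ {ε} = { '(', 'a' }
    A is not nullable, so stop
From L → L C a:
  - L is the symbol being defined: contributes nothing new
    L is not nullable, so stop
From L → C:
  - C is a non-terminal: add FIRST(C) \ {ε} = { '(', 'a' }
    C is not nullable, so stop

Collecting: FIRST(L) = { '(', 'a' }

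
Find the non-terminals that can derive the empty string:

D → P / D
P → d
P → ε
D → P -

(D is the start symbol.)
{ 'P' }

A non-terminal is nullable if it can derive ε (the empty string): either it has an ε-production, or it has a production whose right-hand side consists entirely of nullable non-terminals.

ε-productions: P → ε
So P is immediately nullable.
No further non-terminal can be added: every production for the remaining non-terminals contains a terminal or a non-nullable non-terminal.
Nullable = { 'P' }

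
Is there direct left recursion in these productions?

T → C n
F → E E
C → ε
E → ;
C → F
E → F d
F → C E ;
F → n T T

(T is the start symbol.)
No direct left recursion

T → C n: starts with C
F → E E: starts with E
C → ε: starts with ε
E → ;: starts with ';'
C → F: starts with F
E → F d: starts with F
F → C E ;: starts with C
F → n T T: starts with n

No direct left recursion found.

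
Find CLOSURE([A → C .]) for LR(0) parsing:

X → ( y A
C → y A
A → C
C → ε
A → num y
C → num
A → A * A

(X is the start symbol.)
{ [A → C .] }

To compute CLOSURE, for each item [A → α.Bβ] where B is a non-terminal, add [B → .γ] for all productions B → γ; repeat for the newly added items until nothing changes.

Start with: [A → C .]
The dot is at the end, so nothing is added.

CLOSURE = { [A → C .] }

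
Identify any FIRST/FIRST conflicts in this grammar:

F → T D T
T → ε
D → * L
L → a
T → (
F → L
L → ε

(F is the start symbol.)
No FIRST/FIRST conflicts.

A FIRST/FIRST conflict occurs when two productions N → α and N → β for the same non-terminal have FIRST(α) ∩ FIRST(β) ≠ ∅ (with ε ∈ FIRST of a nullable right-hand side, so two nullable alternatives also conflict).

FIRST sets of the non-terminals at (or reachable through a nullable prefix from) the front of some alternative:
  FIRST(T) = { '(', ε }
  FIRST(D) = { '*' }
  FIRST(L) = { 'a', ε }

Productions for F:
  F → T D T: FIRST = { '(', '*' }
  F → L: FIRST = { 'a', ε }
Productions for T:
  T → ε: FIRST = { ε }
  T → (: FIRST = { '(' }
Productions for L:
  L → a: FIRST = { 'a' }
  L → ε: FIRST = { ε }
D has only one production, so no FIRST/FIRST conflict is possible there.

All alternatives of each non-terminal have pairwise disjoint FIRST sets.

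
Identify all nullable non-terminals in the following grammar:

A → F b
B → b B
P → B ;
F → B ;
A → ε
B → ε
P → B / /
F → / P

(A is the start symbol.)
{ 'A', 'B' }

ε-productions: A → ε, B → ε
So A, B are immediately nullable.
No further non-terminal can be added: every production for the remaining non-terminals contains a terminal or a non-nullable non-terminal.
Nullable = { 'A', 'B' }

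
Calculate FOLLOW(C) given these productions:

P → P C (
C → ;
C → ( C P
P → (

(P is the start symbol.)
{ '(' }

In P → P C (: C is followed by '(', add FIRST('(') \ {ε} = { '(' }
In C → ( C P: C is followed by P, add FIRST(P) \ {ε} = { '(' }

Taking the union: FOLLOW(C) = { '(' }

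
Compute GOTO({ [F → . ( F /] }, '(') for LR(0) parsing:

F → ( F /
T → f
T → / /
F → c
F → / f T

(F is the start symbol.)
{ [F → ( . F /], [F → . ( F /], [F → . / f T], [F → . c] }

GOTO(I, '(') = CLOSURE({ [A → αX.β] : [A → α.Xβ] ∈ I, X = '(' })

Items with dot before '(', with the dot advanced:
  [F → . ( F /] → [F → ( . F /]
Closure of the advanced items:
  [F → ( . F /] has the dot before F: add [F → . ( F /], [F → . c], [F → . / f T]

GOTO = { [F → ( . F /], [F → . ( F /], [F → . / f T], [F → . c] }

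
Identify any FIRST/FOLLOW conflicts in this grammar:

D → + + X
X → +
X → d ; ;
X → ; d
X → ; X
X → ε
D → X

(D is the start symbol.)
A FIRST/FOLLOW conflict occurs when a non-terminal N has a nullable alternative N → β (β ⇒* ε) and another alternative N → α with FIRST(α) ∩ FOLLOW(N) ≠ ∅: on such a lookahead the parser cannot decide between expanding α and letting N vanish via β.

Nullable non-terminals: D, X.
FIRST sets used below: FIRST(X) = { '+', ';', 'd', ε }

D: nullable alternative(s) D → X; FOLLOW(D) = { $ }
  D → + + X: FIRST \ {ε} = { '+' } — disjoint from FOLLOW(D)
  D → X: FIRST \ {ε} = { '+', ';', 'd' } — this is the only nullable alternative, skip

X: nullable alternative(s) X → ε; FOLLOW(X) = { $ }
  X → +: FIRST \ {ε} = { '+' } — disjoint from FOLLOW(X)
  X → d ; ;: FIRST \ {ε} = { 'd' } — disjoint from FOLLOW(X)
  X → ; d: FIRST \ {ε} = { ';' } — disjoint from FOLLOW(X)
  X → ; X: FIRST \ {ε} = { ';' } — disjoint from FOLLOW(X)
  X → ε: FIRST \ {ε} = { } — this is the only nullable alternative, skip

No FIRST/FOLLOW conflicts found.

Answer: No FIRST/FOLLOW conflicts.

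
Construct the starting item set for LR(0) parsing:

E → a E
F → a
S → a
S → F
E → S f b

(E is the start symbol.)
{ [E → . S f b], [E → . a E], [E' → . E], [F → . a], [S → . F], [S → . a] }

First, augment the grammar with E' → E
I₀ = CLOSURE({ [E' → . E] }):
  [E' → . E] has the dot before E: add [E → . a E], [E → . S f b]
  [E → . S f b] has the dot before S: add [S → . a], [S → . F]
  [S → . F] has the dot before F: add [F → . a]
No further items can be added.

I₀ = { [E → . S f b], [E → . a E], [E' → . E], [F → . a], [S → . F], [S → . a] }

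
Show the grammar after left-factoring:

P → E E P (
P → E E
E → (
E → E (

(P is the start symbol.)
P → E E P'
P' → P (
P' → ε
E → (
E → E (

Left-factoring transforms A → αβ₁ | αβ₂ into A → αA' and A' → β₁ | β₂
(α is the longest common prefix among the alternatives). Repeat until
no nonterminal has two alternatives with a common prefix.

Round 1: P has alternatives sharing prefix 'E E'. Introduce P': P → E E P'
  Add: P' → P (
  Add: P' → ε

No remaining common prefixes — done.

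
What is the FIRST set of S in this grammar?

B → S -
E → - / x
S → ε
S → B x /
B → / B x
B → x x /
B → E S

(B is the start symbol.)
{ '-', '/', 'x', ε }

FIRST sets of the other non-terminals involved (by the same procedure, iterated to a fixed point):
  FIRST(B) = { '-', '/', 'x' }

From S → ε:
  - ε-production, so ε ∈ FIRST(S)
From S → B x /:
  - B is a non-terminal: add FIRST(B) \ {ε} = { '-', '/', 'x' }
    B is not nullable, so stop

Collecting: FIRST(S) = { '-', '/', 'x', ε }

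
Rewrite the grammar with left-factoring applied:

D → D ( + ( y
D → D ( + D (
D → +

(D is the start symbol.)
Left-factoring transforms A → αβ₁ | αβ₂ into A → αA' and A' → β₁ | β₂
(α is the longest common prefix among the alternatives). Repeat until
no nonterminal has two alternatives with a common prefix.

Round 1: D has alternatives sharing prefix 'D ( +'. Introduce D': D → D ( + D'
  Add: D' → ( y
  Add: D' → D (

No remaining common prefixes — done.

Resulting grammar:
D → D ( + D'
D' → ( y
D' → D (
D → +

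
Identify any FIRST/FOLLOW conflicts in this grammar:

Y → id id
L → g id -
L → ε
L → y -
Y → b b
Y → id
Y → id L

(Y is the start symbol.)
No FIRST/FOLLOW conflicts.

A FIRST/FOLLOW conflict occurs when a non-terminal N has a nullable alternative N → β (β ⇒* ε) and another alternative N → α with FIRST(α) ∩ FOLLOW(N) ≠ ∅: on such a lookahead the parser cannot decide between expanding α and letting N vanish via β.

Nullable non-terminals: L.

L: nullable alternative(s) L → ε; FOLLOW(L) = { $ }
  L → g id -: FIRST \ {ε} = { 'g' } — disjoint from FOLLOW(L)
  L → ε: FIRST \ {ε} = { } — this is the only nullable alternative, skip
  L → y -: FIRST \ {ε} = { 'y' } — disjoint from FOLLOW(L)

Y has no nullable alternative, so no FIRST/FOLLOW check is needed there.

No FIRST/FOLLOW conflicts found.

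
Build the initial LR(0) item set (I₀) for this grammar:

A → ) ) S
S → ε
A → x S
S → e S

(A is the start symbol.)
{ [A → . ) ) S], [A → . x S], [A' → . A] }

First, augment the grammar with A' → A
I₀ = CLOSURE({ [A' → . A] }):
  [A' → . A] has the dot before A: add [A → . ) ) S], [A → . x S]
No further items can be added.

I₀ = { [A → . ) ) S], [A → . x S], [A' → . A] }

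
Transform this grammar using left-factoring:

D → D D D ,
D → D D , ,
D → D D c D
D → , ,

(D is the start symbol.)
Left-factoring transforms A → αβ₁ | αβ₂ into A → αA' and A' → β₁ | β₂
(α is the longest common prefix among the alternatives). Repeat until
no nonterminal has two alternatives with a common prefix.

Round 1: D has alternatives sharing prefix 'D D'. Introduce D': D → D D D'
  Add: D' → D ,
  Add: D' → , ,
  Add: D' → c D

No remaining common prefixes — done.

Resulting grammar:
D → D D D'
D' → D ,
D' → , ,
D' → c D
D → , ,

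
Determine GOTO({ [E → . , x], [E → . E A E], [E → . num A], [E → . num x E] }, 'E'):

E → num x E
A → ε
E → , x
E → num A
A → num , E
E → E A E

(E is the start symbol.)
{ [A → . num , E], [A → .], [E → E . A E] }

GOTO(I, 'E') = CLOSURE({ [A → αX.β] : [A → α.Xβ] ∈ I, X = 'E' })

Items with dot before 'E', with the dot advanced:
  [E → . E A E] → [E → E . A E]
Closure of the advanced items:
  [E → E . A E] has the dot before A: add [A → .], [A → . num , E]

GOTO = { [A → . num , E], [A → .], [E → E . A E] }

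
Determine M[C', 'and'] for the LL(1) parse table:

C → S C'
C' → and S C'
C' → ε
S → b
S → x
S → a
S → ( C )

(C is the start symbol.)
C' → and S C'

To find M[C', 'and'], we find productions for C' where 'and' is in the predict set (PREDICT(N → α) = (FIRST(α) \ {ε}) ∪ (FOLLOW(N) if α ⇒* ε)).

Relevant sets:
  FOLLOW(C') = { $, ')' }

C' → and S C': PREDICT = { 'and' }
  'and' is in predict set, so this production goes in M[C', 'and']
C' → ε: PREDICT = { $, ')' }

M[C', 'and'] = C' → and S C'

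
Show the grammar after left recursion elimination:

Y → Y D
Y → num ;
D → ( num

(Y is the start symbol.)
Y is directly left-recursive. The standard transformation for
  A → A α₁ | ... | A α_m | β₁ | ... | β_n
is
  A  → β₁ A' | ... | β_n A'
  A' → α₁ A' | ... | α_m A' | ε

Y → num ; becomes Y → num ; Y'
Y → Y D becomes Y' → D Y'
Add Y' → ε

Productions for other non-terminals are unchanged:
  D → ( num

Resulting grammar:
Y → num ; Y'
Y' → D Y'
Y' → ε
D → ( num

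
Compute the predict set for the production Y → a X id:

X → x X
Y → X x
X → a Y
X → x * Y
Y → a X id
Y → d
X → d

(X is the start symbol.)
PREDICT(Y → a X id) = (FIRST(RHS) \ {ε}) ∪ (FOLLOW(Y) if ε ∈ FIRST(RHS), i.e. RHS ⇒* ε)
FIRST(a X id) = { 'a' }
ε ∉ FIRST(a X id), so FOLLOW(Y) is not added.
PREDICT(Y → a X id) = { 'a' }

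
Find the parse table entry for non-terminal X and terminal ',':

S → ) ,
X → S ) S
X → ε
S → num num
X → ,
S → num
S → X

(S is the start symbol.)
To find M[X, ','], we find productions for X where ',' is in the predict set (PREDICT(N → α) = (FIRST(α) \ {ε}) ∪ (FOLLOW(N) if α ⇒* ε)).

Relevant sets:
  FIRST(S) = { ')', ',', 'num', ε }
  FOLLOW(X) = { $, ')' }

X → S ) S: PREDICT = { ')', ',', 'num' }
  ',' is in predict set, so this production goes in M[X, ',']
X → ε: PREDICT = { $, ')' }
X → ,: PREDICT = { ',' }
  ',' is in predict set, so this production goes in M[X, ',']

M[X, ','] = X → S ) S, X → ,  (a multiply-defined cell — the grammar is not LL(1))

Answer: X → S ) S, X → ,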